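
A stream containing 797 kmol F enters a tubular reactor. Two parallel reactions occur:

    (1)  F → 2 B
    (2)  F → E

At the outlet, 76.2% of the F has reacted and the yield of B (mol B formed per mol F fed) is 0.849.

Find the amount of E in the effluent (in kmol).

269 kmol

Yield of B: 2ξ₁ / 797 = 0.849 → ξ₁ = 338.3 kmol.
Conversion of F: 1ξ₁ + 1ξ₂ = 0.762 × 797 = 607.3 → ξ₂ = 269 kmol.
Outlet amounts (n = n₀ + Σ ν·ξ):
  F: 797 − 1(338.3) − 1(269) = 189.7
  B: 0 + 2(338.3) = 676.7
  E: 0 + 1(269) = 269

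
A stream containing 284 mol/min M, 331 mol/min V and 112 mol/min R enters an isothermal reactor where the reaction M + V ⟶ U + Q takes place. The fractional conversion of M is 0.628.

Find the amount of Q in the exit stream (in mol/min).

178 mol/min

M reacted = 0.628 × 284 = 178.4 mol/min; ν_M = −1, so ξ = 178.4/1 = 178.4 mol/min.
Outlet amounts (n = n₀ + ν ξ):
  M: 284 − 1(178.4) = 105.6
  V: 331 − 1(178.4) = 152.6
  U: 0 + 1(178.4) = 178.4
  Q: 0 + 1(178.4) = 178.4
  R: 112 (inert)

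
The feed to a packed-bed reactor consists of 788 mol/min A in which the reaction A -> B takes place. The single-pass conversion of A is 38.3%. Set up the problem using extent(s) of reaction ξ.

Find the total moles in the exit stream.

A reacted = 0.383 × 788 = 301.8 mol/min; ν_A = −1, so ξ = 301.8/1 = 301.8 mol/min.
Outlet amounts (n = n₀ + ν ξ):
  A: 788 − 1(301.8) = 486.2
  B: 0 + 1(301.8) = 301.8
Total out = 486.2 + 301.8 = 788 mol/min.

788 mol/min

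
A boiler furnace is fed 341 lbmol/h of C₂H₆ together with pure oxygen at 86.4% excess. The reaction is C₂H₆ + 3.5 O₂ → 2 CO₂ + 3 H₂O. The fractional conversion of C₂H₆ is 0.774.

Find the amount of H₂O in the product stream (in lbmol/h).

Stoichiometric O₂ = 3.5 × 341 = 1194 lbmol/h; O₂ fed = 1194 × 1.864 = 2225 lbmol/h.
Fuel reacted = 0.774 × 341 → ξ = 263.9 lbmol/h.
Outlet (n = n₀ + ν ξ):
  C₂H₆: 341 − 1(263.9) = 77.07
  O₂: 2225 − 3.5(263.9) = 1301
  CO₂: 0 + 2(263.9) = 527.9
  H₂O: 0 + 3(263.9) = 791.8

792 lbmol/h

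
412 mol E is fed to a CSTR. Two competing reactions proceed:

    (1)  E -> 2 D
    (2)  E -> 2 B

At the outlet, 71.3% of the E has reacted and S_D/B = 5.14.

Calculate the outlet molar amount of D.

492 mol

Conversion of E: E consumed = 0.713 × 412 = 293.8 mol = 1ξ₁ + 1ξ₂.
Selectivity: 2ξ₁ / (2ξ₂) = 5.14 → ξ₁ = 5.14 ξ₂.
Substitute: (1·5.14 + 1) ξ₂ = 293.8 → ξ₂ = 47.84 mol, ξ₁ = 245.9 mol.
Outlet amounts (n = n₀ + Σ ν·ξ):
  E: 412 − 1(245.9) − 1(47.84) = 118.2
  D: 0 + 2(245.9) = 491.8
  B: 0 + 2(47.84) = 95.69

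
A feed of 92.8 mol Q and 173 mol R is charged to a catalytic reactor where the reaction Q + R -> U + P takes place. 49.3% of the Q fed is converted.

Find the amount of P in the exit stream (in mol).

Q reacted = 0.493 × 92.8 = 45.75 mol; ν_Q = −1, so ξ = 45.75/1 = 45.75 mol.
Outlet amounts (n = n₀ + ν ξ):
  Q: 92.8 − 1(45.75) = 47.05
  R: 173 − 1(45.75) = 127.2
  U: 0 + 1(45.75) = 45.75
  P: 0 + 1(45.75) = 45.75

45.8 mol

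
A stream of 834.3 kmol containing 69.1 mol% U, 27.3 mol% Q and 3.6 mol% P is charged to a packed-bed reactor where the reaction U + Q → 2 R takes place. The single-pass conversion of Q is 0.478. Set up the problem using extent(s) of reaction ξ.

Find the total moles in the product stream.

834 kmol

Q reacted = 0.478 × 227.8 = 108.9 kmol; ν_Q = −1, so ξ = 108.9/1 = 108.9 kmol.
Outlet amounts (n = n₀ + ν ξ):
  U: 576.5 − 1(108.9) = 467.6
  Q: 227.8 − 1(108.9) = 118.9
  R: 0 + 2(108.9) = 217.7
  P: 30.03 (inert)
Total out = 467.6 + 118.9 + 217.7 + 30.03 = 834.3 kmol.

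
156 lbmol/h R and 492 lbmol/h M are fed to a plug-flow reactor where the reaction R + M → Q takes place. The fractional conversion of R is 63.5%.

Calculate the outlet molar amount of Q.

99.1 lbmol/h

R reacted = 0.635 × 156 = 99.06 lbmol/h; ν_R = −1, so ξ = 99.06/1 = 99.06 lbmol/h.
Outlet amounts (n = n₀ + ν ξ):
  R: 156 − 1(99.06) = 56.94
  M: 492 − 1(99.06) = 392.9
  Q: 0 + 1(99.06) = 99.06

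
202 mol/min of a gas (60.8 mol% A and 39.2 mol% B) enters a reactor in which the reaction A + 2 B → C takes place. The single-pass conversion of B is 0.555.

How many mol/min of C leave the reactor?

22 mol/min

B reacted = 0.555 × 79.18 = 43.95 mol/min; ν_B = −2, so ξ = 43.95/2 = 21.97 mol/min.
Outlet amounts (n = n₀ + ν ξ):
  A: 122.8 − 1(21.97) = 100.8
  B: 79.18 − 2(21.97) = 35.24
  C: 0 + 1(21.97) = 21.97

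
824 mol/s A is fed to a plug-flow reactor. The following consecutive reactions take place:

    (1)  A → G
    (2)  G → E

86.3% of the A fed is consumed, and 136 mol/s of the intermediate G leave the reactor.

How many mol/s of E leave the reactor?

575 mol/s

Conversion of A: A consumed = 1ξ₁ = 0.863 × 824 → ξ₁ = 711.1 mol/s.
G balance: n_G = 0 + 1ξ₁ − 1ξ₂ = 136 → ξ₂ = (1·711.1 − 136)/1 = 575.1 mol/s.
Outlet amounts (n = n₀ + Σ ν·ξ):
  A: 824 − 1(711.1) = 112.9
  G: 0 + 1(711.1) − 1(575.1) = 136
  E: 0 + 1(575.1) = 575.1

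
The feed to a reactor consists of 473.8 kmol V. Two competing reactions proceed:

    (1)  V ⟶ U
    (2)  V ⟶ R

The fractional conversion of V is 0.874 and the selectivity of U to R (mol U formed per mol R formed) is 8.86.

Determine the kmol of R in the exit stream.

Conversion of V: V consumed = 0.874 × 473.8 = 414.1 kmol = 1ξ₁ + 1ξ₂.
Selectivity: 1ξ₁ / (1ξ₂) = 8.86 → ξ₁ = 8.86 ξ₂.
Substitute: (1·8.86 + 1) ξ₂ = 414.1 → ξ₂ = 42 kmol, ξ₁ = 372.1 kmol.
Outlet amounts (n = n₀ + Σ ν·ξ):
  V: 473.8 − 1(372.1) − 1(42) = 59.7
  U: 0 + 1(372.1) = 372.1
  R: 0 + 1(42) = 42

42 kmol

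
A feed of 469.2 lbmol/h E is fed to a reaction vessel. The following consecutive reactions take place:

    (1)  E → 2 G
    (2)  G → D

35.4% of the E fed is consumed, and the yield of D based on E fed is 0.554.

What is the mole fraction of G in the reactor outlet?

0.114

Conversion of E: E consumed = 1ξ₁ = 0.354 × 469.2 → ξ₁ = 166.1 lbmol/h.
Yield of D: 1ξ₂ / 469.2 = 0.554 → ξ₂ = 259.9 lbmol/h.
Outlet amounts (n = n₀ + Σ ν·ξ):
  E: 469.2 − 1(166.1) = 303.1
  G: 0 + 2(166.1) − 1(259.9) = 72.26
  D: 0 + 1(259.9) = 259.9
Total out = 635.3 lbmol/h; y_G = 72.26 / 635.3 = 0.1137.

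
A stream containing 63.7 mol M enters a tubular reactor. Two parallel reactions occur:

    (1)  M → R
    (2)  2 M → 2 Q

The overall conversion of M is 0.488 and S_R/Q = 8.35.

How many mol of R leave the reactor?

Conversion of M: M consumed = 0.488 × 63.7 = 31.09 mol = 1ξ₁ + 2ξ₂.
Selectivity: 1ξ₁ / (2ξ₂) = 8.35 → ξ₁ = 16.7 ξ₂.
Substitute: (1·16.7 + 2) ξ₂ = 31.09 → ξ₂ = 1.662 mol, ξ₁ = 27.76 mol.
Outlet amounts (n = n₀ + Σ ν·ξ):
  M: 63.7 − 1(27.76) − 2(1.662) = 32.61
  R: 0 + 1(27.76) = 27.76
  Q: 0 + 2(1.662) = 3.325

27.8 mol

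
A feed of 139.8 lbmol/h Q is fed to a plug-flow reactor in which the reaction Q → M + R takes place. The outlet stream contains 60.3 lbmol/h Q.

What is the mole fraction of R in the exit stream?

0.363

For Q: n = n₀ − 1ξ → 60.3 = 139.8 − 1ξ, giving ξ = 79.5 lbmol/h.
Outlet amounts (n = n₀ + ν ξ):
  Q: 139.8 − 1(79.5) = 60.3
  M: 0 + 1(79.5) = 79.5
  R: 0 + 1(79.5) = 79.5
Total out = 219.3 lbmol/h; y_R = 79.5 / 219.3 = 0.3625.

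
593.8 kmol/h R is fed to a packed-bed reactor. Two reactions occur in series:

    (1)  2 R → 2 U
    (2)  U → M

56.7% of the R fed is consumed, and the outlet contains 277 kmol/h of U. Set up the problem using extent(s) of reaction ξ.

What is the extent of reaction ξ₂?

ξ₂ = 59.7 kmol/h

Conversion of R: R consumed = 2ξ₁ = 0.567 × 593.8 → ξ₁ = 168.3 kmol/h.
U balance: n_U = 0 + 2ξ₁ − 1ξ₂ = 277 → ξ₂ = (2·168.3 − 277)/1 = 59.68 kmol/h.
Outlet amounts (n = n₀ + Σ ν·ξ):
  R: 593.8 − 2(168.3) = 257.1
  U: 0 + 2(168.3) − 1(59.68) = 277
  M: 0 + 1(59.68) = 59.68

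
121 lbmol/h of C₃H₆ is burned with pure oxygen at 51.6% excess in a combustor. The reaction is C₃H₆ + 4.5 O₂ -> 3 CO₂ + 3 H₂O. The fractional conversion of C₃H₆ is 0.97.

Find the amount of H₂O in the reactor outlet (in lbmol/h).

352 lbmol/h

Stoichiometric O₂ = 4.5 × 121 = 544.5 lbmol/h; O₂ fed = 544.5 × 1.516 = 825.5 lbmol/h.
Fuel reacted = 0.97 × 121 → ξ = 117.4 lbmol/h.
Outlet (n = n₀ + ν ξ):
  C₃H₆: 121 − 1(117.4) = 3.63
  O₂: 825.5 − 4.5(117.4) = 297.3
  CO₂: 0 + 3(117.4) = 352.1
  H₂O: 0 + 3(117.4) = 352.1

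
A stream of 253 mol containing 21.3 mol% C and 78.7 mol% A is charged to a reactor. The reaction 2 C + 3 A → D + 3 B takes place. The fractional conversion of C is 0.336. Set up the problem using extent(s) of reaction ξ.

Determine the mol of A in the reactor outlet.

C reacted = 0.336 × 53.89 = 18.11 mol; ν_C = −2, so ξ = 18.11/2 = 9.053 mol.
Outlet amounts (n = n₀ + ν ξ):
  C: 53.89 − 2(9.053) = 35.78
  A: 199.1 − 3(9.053) = 172
  D: 0 + 1(9.053) = 9.053
  B: 0 + 3(9.053) = 27.16

172 mol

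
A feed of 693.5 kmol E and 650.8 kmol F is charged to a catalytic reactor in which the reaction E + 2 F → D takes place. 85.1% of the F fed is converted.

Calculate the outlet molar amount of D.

F reacted = 0.851 × 650.8 = 553.8 kmol; ν_F = −2, so ξ = 553.8/2 = 276.9 kmol.
Outlet amounts (n = n₀ + ν ξ):
  E: 693.5 − 1(276.9) = 416.6
  F: 650.8 − 2(276.9) = 96.97
  D: 0 + 1(276.9) = 276.9

277 kmol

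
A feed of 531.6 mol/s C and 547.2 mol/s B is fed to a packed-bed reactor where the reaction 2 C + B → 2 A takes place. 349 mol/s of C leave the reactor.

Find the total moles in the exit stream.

988 mol/s

For C: n = n₀ − 2ξ → 349 = 531.6 − 2ξ, giving ξ = 91.3 mol/s.
Outlet amounts (n = n₀ + ν ξ):
  C: 531.6 − 2(91.3) = 349
  B: 547.2 − 1(91.3) = 455.9
  A: 0 + 2(91.3) = 182.6
Total out = 349 + 455.9 + 182.6 = 987.5 mol/s.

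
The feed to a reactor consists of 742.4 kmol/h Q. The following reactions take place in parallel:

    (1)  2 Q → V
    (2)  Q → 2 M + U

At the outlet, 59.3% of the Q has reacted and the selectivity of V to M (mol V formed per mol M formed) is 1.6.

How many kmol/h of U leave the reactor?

59.5 kmol/h

Conversion of Q: Q consumed = 0.593 × 742.4 = 440.2 kmol/h = 2ξ₁ + 1ξ₂.
Selectivity: 1ξ₁ / (2ξ₂) = 1.6 → ξ₁ = 3.2 ξ₂.
Substitute: (2·3.2 + 1) ξ₂ = 440.2 → ξ₂ = 59.49 kmol/h, ξ₁ = 190.4 kmol/h.
Outlet amounts (n = n₀ + Σ ν·ξ):
  Q: 742.4 − 2(190.4) − 1(59.49) = 302.2
  V: 0 + 1(190.4) = 190.4
  M: 0 + 2(59.49) = 119
  U: 0 + 1(59.49) = 59.49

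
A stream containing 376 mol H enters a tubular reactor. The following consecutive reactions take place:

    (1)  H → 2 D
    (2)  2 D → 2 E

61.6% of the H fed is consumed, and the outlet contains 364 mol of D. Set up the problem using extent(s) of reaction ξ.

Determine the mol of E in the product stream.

Conversion of H: H consumed = 1ξ₁ = 0.616 × 376 → ξ₁ = 231.6 mol.
D balance: n_D = 0 + 2ξ₁ − 2ξ₂ = 364 → ξ₂ = (2·231.6 − 364)/2 = 49.62 mol.
Outlet amounts (n = n₀ + Σ ν·ξ):
  H: 376 − 1(231.6) = 144.4
  D: 0 + 2(231.6) − 2(49.62) = 364
  E: 0 + 2(49.62) = 99.23

99.2 mol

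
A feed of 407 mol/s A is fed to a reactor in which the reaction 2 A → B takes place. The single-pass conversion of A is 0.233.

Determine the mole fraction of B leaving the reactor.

0.132

A reacted = 0.233 × 407 = 94.83 mol/s; ν_A = −2, so ξ = 94.83/2 = 47.42 mol/s.
Outlet amounts (n = n₀ + ν ξ):
  A: 407 − 2(47.42) = 312.2
  B: 0 + 1(47.42) = 47.42
Total out = 359.6 mol/s; y_B = 47.42 / 359.6 = 0.1319.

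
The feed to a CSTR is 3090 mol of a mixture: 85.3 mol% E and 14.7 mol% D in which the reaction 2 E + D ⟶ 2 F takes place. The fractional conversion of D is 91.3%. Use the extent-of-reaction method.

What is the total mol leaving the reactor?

D reacted = 0.913 × 454.2 = 414.7 mol; ν_D = −1, so ξ = 414.7/1 = 414.7 mol.
Outlet amounts (n = n₀ + ν ξ):
  E: 2636 − 2(414.7) = 1806
  D: 454.2 − 1(414.7) = 39.52
  F: 0 + 2(414.7) = 829.4
Total out = 1806 + 39.52 + 829.4 = 2675 mol.

2680 mol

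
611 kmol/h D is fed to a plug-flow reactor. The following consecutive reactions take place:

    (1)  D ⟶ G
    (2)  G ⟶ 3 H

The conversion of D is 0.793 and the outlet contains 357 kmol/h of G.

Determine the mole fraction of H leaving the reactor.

0.442

Conversion of D: D consumed = 1ξ₁ = 0.793 × 611 → ξ₁ = 484.5 kmol/h.
G balance: n_G = 0 + 1ξ₁ − 1ξ₂ = 357 → ξ₂ = (1·484.5 − 357)/1 = 127.5 kmol/h.
Outlet amounts (n = n₀ + Σ ν·ξ):
  D: 611 − 1(484.5) = 126.5
  G: 0 + 1(484.5) − 1(127.5) = 357
  H: 0 + 3(127.5) = 382.6
Total out = 866 kmol/h; y_H = 382.6 / 866 = 0.4417.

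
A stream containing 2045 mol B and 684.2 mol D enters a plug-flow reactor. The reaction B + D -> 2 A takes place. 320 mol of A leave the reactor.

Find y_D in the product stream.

For A: n = n₀ + 2ξ → 320 = 0 + 2ξ, giving ξ = 160 mol.
Outlet amounts (n = n₀ + ν ξ):
  B: 2045 − 1(160) = 1885
  D: 684.2 − 1(160) = 524.2
  A: 0 + 2(160) = 320
Total out = 2729 mol; y_D = 524.2 / 2729 = 0.1921.

0.192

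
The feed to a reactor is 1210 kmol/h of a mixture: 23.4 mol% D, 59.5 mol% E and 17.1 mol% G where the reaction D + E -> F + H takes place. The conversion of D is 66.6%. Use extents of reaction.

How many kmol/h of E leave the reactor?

531 kmol/h

D reacted = 0.666 × 283.1 = 188.6 kmol/h; ν_D = −1, so ξ = 188.6/1 = 188.6 kmol/h.
Outlet amounts (n = n₀ + ν ξ):
  D: 283.1 − 1(188.6) = 94.57
  E: 720 − 1(188.6) = 531.4
  F: 0 + 1(188.6) = 188.6
  H: 0 + 1(188.6) = 188.6
  G: 206.9 (inert)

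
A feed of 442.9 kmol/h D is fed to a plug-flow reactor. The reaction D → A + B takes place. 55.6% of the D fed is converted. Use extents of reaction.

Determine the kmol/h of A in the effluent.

246 kmol/h

D reacted = 0.556 × 442.9 = 246.3 kmol/h; ν_D = −1, so ξ = 246.3/1 = 246.3 kmol/h.
Outlet amounts (n = n₀ + ν ξ):
  D: 442.9 − 1(246.3) = 196.6
  A: 0 + 1(246.3) = 246.3
  B: 0 + 1(246.3) = 246.3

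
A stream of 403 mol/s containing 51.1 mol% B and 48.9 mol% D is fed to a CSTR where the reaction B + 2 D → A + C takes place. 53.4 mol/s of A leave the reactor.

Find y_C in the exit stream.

0.153

For A: n = n₀ + 1ξ → 53.4 = 0 + 1ξ, giving ξ = 53.4 mol/s.
Outlet amounts (n = n₀ + ν ξ):
  B: 205.9 − 1(53.4) = 152.5
  D: 197.1 − 2(53.4) = 90.27
  A: 0 + 1(53.4) = 53.4
  C: 0 + 1(53.4) = 53.4
Total out = 349.6 mol/s; y_C = 53.4 / 349.6 = 0.1527.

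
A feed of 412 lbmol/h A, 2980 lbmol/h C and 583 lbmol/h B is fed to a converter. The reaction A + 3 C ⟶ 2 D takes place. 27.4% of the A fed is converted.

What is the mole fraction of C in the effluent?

A reacted = 0.274 × 412 = 112.9 lbmol/h; ν_A = −1, so ξ = 112.9/1 = 112.9 lbmol/h.
Outlet amounts (n = n₀ + ν ξ):
  A: 412 − 1(112.9) = 299.1
  C: 2980 − 3(112.9) = 2641
  D: 0 + 2(112.9) = 225.8
  B: 583 (inert)
Total out = 3749 lbmol/h; y_C = 2641 / 3749 = 0.7045.

0.705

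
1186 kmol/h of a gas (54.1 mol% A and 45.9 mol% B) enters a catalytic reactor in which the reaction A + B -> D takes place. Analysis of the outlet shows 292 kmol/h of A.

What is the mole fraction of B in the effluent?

For A: n = n₀ − 1ξ → 292 = 641.6 − 1ξ, giving ξ = 349.6 kmol/h.
Outlet amounts (n = n₀ + ν ξ):
  A: 641.6 − 1(349.6) = 292
  B: 544.4 − 1(349.6) = 194.7
  D: 0 + 1(349.6) = 349.6
Total out = 836.4 kmol/h; y_B = 194.7 / 836.4 = 0.2328.

0.233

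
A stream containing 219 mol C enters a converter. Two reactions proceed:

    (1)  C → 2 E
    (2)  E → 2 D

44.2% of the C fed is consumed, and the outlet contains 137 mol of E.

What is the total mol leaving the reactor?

Conversion of C: C consumed = 1ξ₁ = 0.442 × 219 → ξ₁ = 96.8 mol.
E balance: n_E = 0 + 2ξ₁ − 1ξ₂ = 137 → ξ₂ = (2·96.8 − 137)/1 = 56.6 mol.
Outlet amounts (n = n₀ + Σ ν·ξ):
  C: 219 − 1(96.8) = 122.2
  E: 0 + 2(96.8) − 1(56.6) = 137
  D: 0 + 2(56.6) = 113.2
Total out = 122.2 + 137 + 113.2 = 372.4 mol.

372 mol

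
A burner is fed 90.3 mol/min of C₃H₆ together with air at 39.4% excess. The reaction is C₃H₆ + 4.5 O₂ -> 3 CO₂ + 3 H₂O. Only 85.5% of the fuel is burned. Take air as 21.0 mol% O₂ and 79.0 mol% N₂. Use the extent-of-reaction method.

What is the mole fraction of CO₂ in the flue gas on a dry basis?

Stoichiometric O₂ = 4.5 × 90.3 = 406.3 mol/min; O₂ fed = 406.3 × 1.394 = 566.5 mol/min.
N₂ fed = 566.5 × 79/21 = 2131 mol/min.
Fuel reacted = 0.855 × 90.3 → ξ = 77.21 mol/min.
Outlet (n = n₀ + ν ξ):
  C₃H₆: 90.3 − 1(77.21) = 13.09
  O₂: 566.5 − 4.5(77.21) = 219
  N₂: 2131 (inert)
  CO₂: 0 + 3(77.21) = 231.6
  H₂O: 0 + 3(77.21) = 231.6
Dry total = 2595 mol/min; y_CO₂ (dry) = 231.6 / 2595 = 0.08927.

0.0893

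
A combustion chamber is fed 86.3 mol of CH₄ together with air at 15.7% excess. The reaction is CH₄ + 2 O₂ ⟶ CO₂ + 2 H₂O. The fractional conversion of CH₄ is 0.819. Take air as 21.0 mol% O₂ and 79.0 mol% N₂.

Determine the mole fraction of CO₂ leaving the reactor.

Stoichiometric O₂ = 2 × 86.3 = 172.6 mol; O₂ fed = 172.6 × 1.157 = 199.7 mol.
N₂ fed = 199.7 × 79/21 = 751.2 mol.
Fuel reacted = 0.819 × 86.3 → ξ = 70.68 mol.
Outlet (n = n₀ + ν ξ):
  CH₄: 86.3 − 1(70.68) = 15.62
  O₂: 199.7 − 2(70.68) = 58.34
  N₂: 751.2 (inert)
  CO₂: 0 + 1(70.68) = 70.68
  H₂O: 0 + 2(70.68) = 141.4
Total out = 1037 mol; y_CO₂ = 70.68 / 1037 = 0.06814.

0.0681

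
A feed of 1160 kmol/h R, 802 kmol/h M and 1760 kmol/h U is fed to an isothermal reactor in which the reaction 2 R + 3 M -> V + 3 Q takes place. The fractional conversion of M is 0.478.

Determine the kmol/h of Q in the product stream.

M reacted = 0.478 × 802 = 383.4 kmol/h; ν_M = −3, so ξ = 383.4/3 = 127.8 kmol/h.
Outlet amounts (n = n₀ + ν ξ):
  R: 1160 − 2(127.8) = 904.4
  M: 802 − 3(127.8) = 418.6
  V: 0 + 1(127.8) = 127.8
  Q: 0 + 3(127.8) = 383.4
  U: 1760 (inert)

383 kmol/h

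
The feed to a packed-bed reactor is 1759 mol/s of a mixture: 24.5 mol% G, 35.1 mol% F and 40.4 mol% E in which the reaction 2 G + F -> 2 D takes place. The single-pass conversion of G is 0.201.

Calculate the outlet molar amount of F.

G reacted = 0.201 × 431 = 86.62 mol/s; ν_G = −2, so ξ = 86.62/2 = 43.31 mol/s.
Outlet amounts (n = n₀ + ν ξ):
  G: 431 − 2(43.31) = 344.3
  F: 617.4 − 1(43.31) = 574.1
  D: 0 + 2(43.31) = 86.62
  E: 710.6 (inert)

574 mol/s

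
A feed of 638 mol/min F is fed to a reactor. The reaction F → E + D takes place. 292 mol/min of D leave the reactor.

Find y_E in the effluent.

For D: n = n₀ + 1ξ → 292 = 0 + 1ξ, giving ξ = 292 mol/min.
Outlet amounts (n = n₀ + ν ξ):
  F: 638 − 1(292) = 346
  E: 0 + 1(292) = 292
  D: 0 + 1(292) = 292
Total out = 930 mol/min; y_E = 292 / 930 = 0.314.

0.314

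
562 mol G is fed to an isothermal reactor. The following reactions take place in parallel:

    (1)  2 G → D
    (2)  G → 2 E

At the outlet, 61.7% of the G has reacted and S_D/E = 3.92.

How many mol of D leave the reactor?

163 mol

Conversion of G: G consumed = 0.617 × 562 = 346.8 mol = 2ξ₁ + 1ξ₂.
Selectivity: 1ξ₁ / (2ξ₂) = 3.92 → ξ₁ = 7.84 ξ₂.
Substitute: (2·7.84 + 1) ξ₂ = 346.8 → ξ₂ = 20.79 mol, ξ₁ = 163 mol.
Outlet amounts (n = n₀ + Σ ν·ξ):
  G: 562 − 2(163) − 1(20.79) = 215.2
  D: 0 + 1(163) = 163
  E: 0 + 2(20.79) = 41.58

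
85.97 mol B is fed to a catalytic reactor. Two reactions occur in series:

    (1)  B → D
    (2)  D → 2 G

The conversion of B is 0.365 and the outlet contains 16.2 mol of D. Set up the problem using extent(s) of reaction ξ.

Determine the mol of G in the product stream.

Conversion of B: B consumed = 1ξ₁ = 0.365 × 85.97 → ξ₁ = 31.38 mol.
D balance: n_D = 0 + 1ξ₁ − 1ξ₂ = 16.2 → ξ₂ = (1·31.38 − 16.2)/1 = 15.18 mol.
Outlet amounts (n = n₀ + Σ ν·ξ):
  B: 85.97 − 1(31.38) = 54.59
  D: 0 + 1(31.38) − 1(15.18) = 16.2
  G: 0 + 2(15.18) = 30.36

30.4 mol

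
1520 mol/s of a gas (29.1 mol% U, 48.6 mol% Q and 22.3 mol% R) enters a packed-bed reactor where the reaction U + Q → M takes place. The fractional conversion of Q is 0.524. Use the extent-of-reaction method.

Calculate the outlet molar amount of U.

55.2 mol/s

Q reacted = 0.524 × 738.7 = 387.1 mol/s; ν_Q = −1, so ξ = 387.1/1 = 387.1 mol/s.
Outlet amounts (n = n₀ + ν ξ):
  U: 442.3 − 1(387.1) = 55.23
  Q: 738.7 − 1(387.1) = 351.6
  M: 0 + 1(387.1) = 387.1
  R: 339 (inert)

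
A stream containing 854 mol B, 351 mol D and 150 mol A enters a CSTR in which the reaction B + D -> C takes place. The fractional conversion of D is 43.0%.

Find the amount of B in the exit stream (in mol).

D reacted = 0.43 × 351 = 150.9 mol; ν_D = −1, so ξ = 150.9/1 = 150.9 mol.
Outlet amounts (n = n₀ + ν ξ):
  B: 854 − 1(150.9) = 703.1
  D: 351 − 1(150.9) = 200.1
  C: 0 + 1(150.9) = 150.9
  A: 150 (inert)

703 mol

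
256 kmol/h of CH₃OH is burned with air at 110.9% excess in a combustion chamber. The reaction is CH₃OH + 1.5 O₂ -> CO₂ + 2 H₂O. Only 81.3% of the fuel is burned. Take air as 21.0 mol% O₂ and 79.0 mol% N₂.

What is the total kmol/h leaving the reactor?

4220 kmol/h

Stoichiometric O₂ = 1.5 × 256 = 384 kmol/h; O₂ fed = 384 × 2.109 = 809.9 kmol/h.
N₂ fed = 809.9 × 79/21 = 3047 kmol/h.
Fuel reacted = 0.813 × 256 → ξ = 208.1 kmol/h.
Outlet (n = n₀ + ν ξ):
  CH₃OH: 256 − 1(208.1) = 47.87
  O₂: 809.9 − 1.5(208.1) = 497.7
  N₂: 3047 (inert)
  CO₂: 0 + 1(208.1) = 208.1
  H₂O: 0 + 2(208.1) = 416.3
Total out = 47.87 + 497.7 + 3047 + 208.1 + 416.3 = 4217 kmol/h.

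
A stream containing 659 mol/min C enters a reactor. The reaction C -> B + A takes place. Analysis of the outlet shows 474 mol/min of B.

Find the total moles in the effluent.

For B: n = n₀ + 1ξ → 474 = 0 + 1ξ, giving ξ = 474 mol/min.
Outlet amounts (n = n₀ + ν ξ):
  C: 659 − 1(474) = 185
  B: 0 + 1(474) = 474
  A: 0 + 1(474) = 474
Total out = 185 + 474 + 474 = 1133 mol/min.

1130 mol/min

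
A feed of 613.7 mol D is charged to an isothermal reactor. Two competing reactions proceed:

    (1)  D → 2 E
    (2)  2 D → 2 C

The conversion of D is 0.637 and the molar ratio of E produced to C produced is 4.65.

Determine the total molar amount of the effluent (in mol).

887 mol

Conversion of D: D consumed = 0.637 × 613.7 = 390.9 mol = 1ξ₁ + 2ξ₂.
Selectivity: 2ξ₁ / (2ξ₂) = 4.65 → ξ₁ = 4.65 ξ₂.
Substitute: (1·4.65 + 2) ξ₂ = 390.9 → ξ₂ = 58.79 mol, ξ₁ = 273.4 mol.
Outlet amounts (n = n₀ + Σ ν·ξ):
  D: 613.7 − 1(273.4) − 2(58.79) = 222.8
  E: 0 + 2(273.4) = 546.7
  C: 0 + 2(58.79) = 117.6
Total out = 222.8 + 546.7 + 117.6 = 887.1 mol.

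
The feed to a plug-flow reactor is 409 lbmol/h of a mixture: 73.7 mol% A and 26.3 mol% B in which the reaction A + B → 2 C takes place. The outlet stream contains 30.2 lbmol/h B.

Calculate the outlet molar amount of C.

For B: n = n₀ − 1ξ → 30.2 = 107.6 − 1ξ, giving ξ = 77.37 lbmol/h.
Outlet amounts (n = n₀ + ν ξ):
  A: 301.4 − 1(77.37) = 224.1
  B: 107.6 − 1(77.37) = 30.2
  C: 0 + 2(77.37) = 154.7

155 lbmol/h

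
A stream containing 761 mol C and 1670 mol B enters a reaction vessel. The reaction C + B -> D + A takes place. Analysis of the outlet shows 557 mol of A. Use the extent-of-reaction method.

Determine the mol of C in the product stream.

For A: n = n₀ + 1ξ → 557 = 0 + 1ξ, giving ξ = 557 mol.
Outlet amounts (n = n₀ + ν ξ):
  C: 761 − 1(557) = 204
  B: 1670 − 1(557) = 1113
  D: 0 + 1(557) = 557
  A: 0 + 1(557) = 557

204 mol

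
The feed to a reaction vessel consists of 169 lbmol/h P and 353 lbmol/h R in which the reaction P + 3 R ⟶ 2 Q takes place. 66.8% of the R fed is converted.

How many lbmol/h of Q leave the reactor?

R reacted = 0.668 × 353 = 235.8 lbmol/h; ν_R = −3, so ξ = 235.8/3 = 78.6 lbmol/h.
Outlet amounts (n = n₀ + ν ξ):
  P: 169 − 1(78.6) = 90.4
  R: 353 − 3(78.6) = 117.2
  Q: 0 + 2(78.6) = 157.2

157 lbmol/h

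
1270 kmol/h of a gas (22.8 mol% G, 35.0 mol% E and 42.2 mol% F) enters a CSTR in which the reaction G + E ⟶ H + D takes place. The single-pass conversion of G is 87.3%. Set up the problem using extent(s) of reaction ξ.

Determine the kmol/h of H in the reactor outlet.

253 kmol/h

G reacted = 0.873 × 289.6 = 252.8 kmol/h; ν_G = −1, so ξ = 252.8/1 = 252.8 kmol/h.
Outlet amounts (n = n₀ + ν ξ):
  G: 289.6 − 1(252.8) = 36.77
  E: 444.5 − 1(252.8) = 191.7
  H: 0 + 1(252.8) = 252.8
  D: 0 + 1(252.8) = 252.8
  F: 535.9 (inert)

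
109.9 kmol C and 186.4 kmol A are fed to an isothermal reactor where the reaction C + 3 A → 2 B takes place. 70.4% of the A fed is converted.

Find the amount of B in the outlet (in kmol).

87.5 kmol

A reacted = 0.704 × 186.4 = 131.2 kmol; ν_A = −3, so ξ = 131.2/3 = 43.74 kmol.
Outlet amounts (n = n₀ + ν ξ):
  C: 109.9 − 1(43.74) = 66.16
  A: 186.4 − 3(43.74) = 55.17
  B: 0 + 2(43.74) = 87.48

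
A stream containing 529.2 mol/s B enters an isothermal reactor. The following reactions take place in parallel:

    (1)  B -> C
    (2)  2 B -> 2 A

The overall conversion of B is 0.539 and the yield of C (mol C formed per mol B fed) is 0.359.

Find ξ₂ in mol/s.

ξ₂ = 47.6 mol/s

Yield of C: 1ξ₁ / 529.2 = 0.359 → ξ₁ = 190 mol/s.
Conversion of B: 1ξ₁ + 2ξ₂ = 0.539 × 529.2 = 285.2 → ξ₂ = 47.63 mol/s.
Outlet amounts (n = n₀ + Σ ν·ξ):
  B: 529.2 − 1(190) − 2(47.63) = 244
  C: 0 + 1(190) = 190
  A: 0 + 2(47.63) = 95.26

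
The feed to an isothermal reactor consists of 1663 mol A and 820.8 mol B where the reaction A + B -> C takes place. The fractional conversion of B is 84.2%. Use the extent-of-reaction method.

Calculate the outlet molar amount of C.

691 mol

B reacted = 0.842 × 820.8 = 691.1 mol; ν_B = −1, so ξ = 691.1/1 = 691.1 mol.
Outlet amounts (n = n₀ + ν ξ):
  A: 1663 − 1(691.1) = 971.9
  B: 820.8 − 1(691.1) = 129.7
  C: 0 + 1(691.1) = 691.1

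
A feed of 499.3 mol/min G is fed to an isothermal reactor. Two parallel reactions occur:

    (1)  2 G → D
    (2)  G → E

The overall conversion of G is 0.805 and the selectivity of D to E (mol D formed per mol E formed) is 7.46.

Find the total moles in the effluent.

311 mol/min

Conversion of G: G consumed = 0.805 × 499.3 = 401.9 mol/min = 2ξ₁ + 1ξ₂.
Selectivity: 1ξ₁ / (1ξ₂) = 7.46 → ξ₁ = 7.46 ξ₂.
Substitute: (2·7.46 + 1) ξ₂ = 401.9 → ξ₂ = 25.25 mol/min, ξ₁ = 188.3 mol/min.
Outlet amounts (n = n₀ + Σ ν·ξ):
  G: 499.3 − 2(188.3) − 1(25.25) = 97.36
  D: 0 + 1(188.3) = 188.3
  E: 0 + 1(25.25) = 25.25
Total out = 97.36 + 188.3 + 25.25 = 311 mol/min.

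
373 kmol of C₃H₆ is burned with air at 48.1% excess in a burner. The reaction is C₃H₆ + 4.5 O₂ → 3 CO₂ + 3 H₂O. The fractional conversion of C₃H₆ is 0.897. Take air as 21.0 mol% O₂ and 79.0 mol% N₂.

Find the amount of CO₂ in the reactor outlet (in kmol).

Stoichiometric O₂ = 4.5 × 373 = 1678 kmol; O₂ fed = 1678 × 1.481 = 2486 kmol.
N₂ fed = 2486 × 79/21 = 9352 kmol.
Fuel reacted = 0.897 × 373 → ξ = 334.6 kmol.
Outlet (n = n₀ + ν ξ):
  C₃H₆: 373 − 1(334.6) = 38.42
  O₂: 2486 − 4.5(334.6) = 980.2
  N₂: 9352 (inert)
  CO₂: 0 + 3(334.6) = 1004
  H₂O: 0 + 3(334.6) = 1004

1000 kmol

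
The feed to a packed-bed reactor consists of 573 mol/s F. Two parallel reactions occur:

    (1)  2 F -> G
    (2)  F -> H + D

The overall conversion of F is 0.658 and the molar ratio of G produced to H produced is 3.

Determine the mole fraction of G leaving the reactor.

Conversion of F: F consumed = 0.658 × 573 = 377 mol/s = 2ξ₁ + 1ξ₂.
Selectivity: 1ξ₁ / (1ξ₂) = 3 → ξ₁ = 3 ξ₂.
Substitute: (2·3 + 1) ξ₂ = 377 → ξ₂ = 53.86 mol/s, ξ₁ = 161.6 mol/s.
Outlet amounts (n = n₀ + Σ ν·ξ):
  F: 573 − 2(161.6) − 1(53.86) = 196
  G: 0 + 1(161.6) = 161.6
  H: 0 + 1(53.86) = 53.86
  D: 0 + 1(53.86) = 53.86
Total out = 465.3 mol/s; y_G = 161.6 / 465.3 = 0.3473.

0.347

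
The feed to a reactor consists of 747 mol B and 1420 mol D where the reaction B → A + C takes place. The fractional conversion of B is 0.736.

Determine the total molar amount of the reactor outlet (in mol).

B reacted = 0.736 × 747 = 549.8 mol; ν_B = −1, so ξ = 549.8/1 = 549.8 mol.
Outlet amounts (n = n₀ + ν ξ):
  B: 747 − 1(549.8) = 197.2
  A: 0 + 1(549.8) = 549.8
  C: 0 + 1(549.8) = 549.8
  D: 1420 (inert)
Total out = 197.2 + 549.8 + 549.8 + 1420 = 2717 mol.

2720 mol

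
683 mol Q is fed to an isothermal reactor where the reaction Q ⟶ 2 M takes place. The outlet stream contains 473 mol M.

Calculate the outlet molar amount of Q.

For M: n = n₀ + 2ξ → 473 = 0 + 2ξ, giving ξ = 236.5 mol.
Outlet amounts (n = n₀ + ν ξ):
  Q: 683 − 1(236.5) = 446.5
  M: 0 + 2(236.5) = 473

446 mol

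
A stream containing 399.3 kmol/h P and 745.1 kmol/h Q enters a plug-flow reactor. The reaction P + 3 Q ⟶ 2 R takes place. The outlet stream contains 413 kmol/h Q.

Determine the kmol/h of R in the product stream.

221 kmol/h

For Q: n = n₀ − 3ξ → 413 = 745.1 − 3ξ, giving ξ = 110.7 kmol/h.
Outlet amounts (n = n₀ + ν ξ):
  P: 399.3 − 1(110.7) = 288.6
  Q: 745.1 − 3(110.7) = 413
  R: 0 + 2(110.7) = 221.4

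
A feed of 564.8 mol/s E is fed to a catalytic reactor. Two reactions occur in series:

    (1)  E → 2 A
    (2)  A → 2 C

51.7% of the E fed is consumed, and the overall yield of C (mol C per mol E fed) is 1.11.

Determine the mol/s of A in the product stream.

271 mol/s

Conversion of E: E consumed = 1ξ₁ = 0.517 × 564.8 → ξ₁ = 292 mol/s.
Yield of C: 2ξ₂ / 564.8 = 1.11 → ξ₂ = 313.5 mol/s.
Outlet amounts (n = n₀ + Σ ν·ξ):
  E: 564.8 − 1(292) = 272.8
  A: 0 + 2(292) − 1(313.5) = 270.5
  C: 0 + 2(313.5) = 626.9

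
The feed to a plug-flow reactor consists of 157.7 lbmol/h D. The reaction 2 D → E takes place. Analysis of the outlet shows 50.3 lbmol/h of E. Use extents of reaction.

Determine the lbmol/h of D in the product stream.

57.1 lbmol/h

For E: n = n₀ + 1ξ → 50.3 = 0 + 1ξ, giving ξ = 50.3 lbmol/h.
Outlet amounts (n = n₀ + ν ξ):
  D: 157.7 − 2(50.3) = 57.1
  E: 0 + 1(50.3) = 50.3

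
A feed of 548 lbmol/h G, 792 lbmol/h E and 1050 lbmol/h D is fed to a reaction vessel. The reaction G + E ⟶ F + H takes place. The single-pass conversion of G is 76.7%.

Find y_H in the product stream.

0.176

G reacted = 0.767 × 548 = 420.3 lbmol/h; ν_G = −1, so ξ = 420.3/1 = 420.3 lbmol/h.
Outlet amounts (n = n₀ + ν ξ):
  G: 548 − 1(420.3) = 127.7
  E: 792 − 1(420.3) = 371.7
  F: 0 + 1(420.3) = 420.3
  H: 0 + 1(420.3) = 420.3
  D: 1050 (inert)
Total out = 2390 lbmol/h; y_H = 420.3 / 2390 = 0.1759.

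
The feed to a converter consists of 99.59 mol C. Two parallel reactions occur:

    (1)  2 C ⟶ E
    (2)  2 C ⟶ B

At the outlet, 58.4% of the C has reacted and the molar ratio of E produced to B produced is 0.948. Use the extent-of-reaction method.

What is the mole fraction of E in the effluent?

0.201

Conversion of C: C consumed = 0.584 × 99.59 = 58.16 mol = 2ξ₁ + 2ξ₂.
Selectivity: 1ξ₁ / (1ξ₂) = 0.948 → ξ₁ = 0.948 ξ₂.
Substitute: (2·0.948 + 2) ξ₂ = 58.16 → ξ₂ = 14.93 mol, ξ₁ = 14.15 mol.
Outlet amounts (n = n₀ + Σ ν·ξ):
  C: 99.59 − 2(14.15) − 2(14.93) = 41.43
  E: 0 + 1(14.15) = 14.15
  B: 0 + 1(14.93) = 14.93
Total out = 70.51 mol; y_E = 14.15 / 70.51 = 0.2007.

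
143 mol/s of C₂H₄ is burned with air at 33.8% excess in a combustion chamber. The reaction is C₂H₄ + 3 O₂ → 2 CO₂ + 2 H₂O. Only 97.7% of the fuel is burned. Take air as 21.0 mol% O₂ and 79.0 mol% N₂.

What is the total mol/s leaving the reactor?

2880 mol/s

Stoichiometric O₂ = 3 × 143 = 429 mol/s; O₂ fed = 429 × 1.338 = 574 mol/s.
N₂ fed = 574 × 79/21 = 2159 mol/s.
Fuel reacted = 0.977 × 143 → ξ = 139.7 mol/s.
Outlet (n = n₀ + ν ξ):
  C₂H₄: 143 − 1(139.7) = 3.289
  O₂: 574 − 3(139.7) = 154.9
  N₂: 2159 (inert)
  CO₂: 0 + 2(139.7) = 279.4
  H₂O: 0 + 2(139.7) = 279.4
Total out = 3.289 + 154.9 + 2159 + 279.4 + 279.4 = 2876 mol/s.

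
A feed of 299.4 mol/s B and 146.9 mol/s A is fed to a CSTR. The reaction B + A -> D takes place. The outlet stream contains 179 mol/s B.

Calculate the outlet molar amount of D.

120 mol/s

For B: n = n₀ − 1ξ → 179 = 299.4 − 1ξ, giving ξ = 120.4 mol/s.
Outlet amounts (n = n₀ + ν ξ):
  B: 299.4 − 1(120.4) = 179
  A: 146.9 − 1(120.4) = 26.5
  D: 0 + 1(120.4) = 120.4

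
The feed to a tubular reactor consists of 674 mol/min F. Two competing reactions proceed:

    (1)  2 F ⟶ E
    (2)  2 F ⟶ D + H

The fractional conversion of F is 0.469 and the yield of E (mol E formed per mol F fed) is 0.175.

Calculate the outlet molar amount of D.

40.1 mol/min

Yield of E: 1ξ₁ / 674 = 0.175 → ξ₁ = 117.9 mol/min.
Conversion of F: 2ξ₁ + 2ξ₂ = 0.469 × 674 = 316.1 → ξ₂ = 40.1 mol/min.
Outlet amounts (n = n₀ + Σ ν·ξ):
  F: 674 − 2(117.9) − 2(40.1) = 357.9
  E: 0 + 1(117.9) = 117.9
  D: 0 + 1(40.1) = 40.1
  H: 0 + 1(40.1) = 40.1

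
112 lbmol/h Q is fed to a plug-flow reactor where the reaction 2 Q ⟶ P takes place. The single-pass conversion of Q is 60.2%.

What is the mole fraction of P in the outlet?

Q reacted = 0.602 × 112 = 67.42 lbmol/h; ν_Q = −2, so ξ = 67.42/2 = 33.71 lbmol/h.
Outlet amounts (n = n₀ + ν ξ):
  Q: 112 − 2(33.71) = 44.58
  P: 0 + 1(33.71) = 33.71
Total out = 78.29 lbmol/h; y_P = 33.71 / 78.29 = 0.4306.

0.431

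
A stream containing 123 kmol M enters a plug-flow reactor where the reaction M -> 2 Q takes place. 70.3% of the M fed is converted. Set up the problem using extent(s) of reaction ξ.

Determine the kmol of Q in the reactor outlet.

M reacted = 0.703 × 123 = 86.47 kmol; ν_M = −1, so ξ = 86.47/1 = 86.47 kmol.
Outlet amounts (n = n₀ + ν ξ):
  M: 123 − 1(86.47) = 36.53
  Q: 0 + 2(86.47) = 172.9

173 kmol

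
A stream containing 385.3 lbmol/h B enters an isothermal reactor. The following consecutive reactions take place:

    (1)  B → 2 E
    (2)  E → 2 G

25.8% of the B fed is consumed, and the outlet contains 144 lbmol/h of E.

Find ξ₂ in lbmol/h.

ξ₂ = 54.8 lbmol/h

Conversion of B: B consumed = 1ξ₁ = 0.258 × 385.3 → ξ₁ = 99.41 lbmol/h.
E balance: n_E = 0 + 2ξ₁ − 1ξ₂ = 144 → ξ₂ = (2·99.41 − 144)/1 = 54.81 lbmol/h.
Outlet amounts (n = n₀ + Σ ν·ξ):
  B: 385.3 − 1(99.41) = 285.9
  E: 0 + 2(99.41) − 1(54.81) = 144
  G: 0 + 2(54.81) = 109.6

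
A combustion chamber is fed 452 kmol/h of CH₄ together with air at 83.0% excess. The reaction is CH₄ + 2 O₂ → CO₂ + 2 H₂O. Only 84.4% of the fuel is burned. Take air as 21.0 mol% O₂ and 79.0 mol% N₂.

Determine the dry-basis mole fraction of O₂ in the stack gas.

Stoichiometric O₂ = 2 × 452 = 904 kmol/h; O₂ fed = 904 × 1.830 = 1654 kmol/h.
N₂ fed = 1654 × 79/21 = 6223 kmol/h.
Fuel reacted = 0.844 × 452 → ξ = 381.5 kmol/h.
Outlet (n = n₀ + ν ξ):
  CH₄: 452 − 1(381.5) = 70.51
  O₂: 1654 − 2(381.5) = 891.3
  N₂: 6223 (inert)
  CO₂: 0 + 1(381.5) = 381.5
  H₂O: 0 + 2(381.5) = 763
Dry total = 7567 kmol/h; y_O₂ (dry) = 891.3 / 7567 = 0.1178.

0.118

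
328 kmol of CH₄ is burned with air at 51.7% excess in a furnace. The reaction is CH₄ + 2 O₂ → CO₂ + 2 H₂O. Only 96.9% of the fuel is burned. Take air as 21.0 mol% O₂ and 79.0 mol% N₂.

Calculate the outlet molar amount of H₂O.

636 kmol

Stoichiometric O₂ = 2 × 328 = 656 kmol; O₂ fed = 656 × 1.517 = 995.2 kmol.
N₂ fed = 995.2 × 79/21 = 3744 kmol.
Fuel reacted = 0.969 × 328 → ξ = 317.8 kmol.
Outlet (n = n₀ + ν ξ):
  CH₄: 328 − 1(317.8) = 10.17
  O₂: 995.2 − 2(317.8) = 359.5
  N₂: 3744 (inert)
  CO₂: 0 + 1(317.8) = 317.8
  H₂O: 0 + 2(317.8) = 635.7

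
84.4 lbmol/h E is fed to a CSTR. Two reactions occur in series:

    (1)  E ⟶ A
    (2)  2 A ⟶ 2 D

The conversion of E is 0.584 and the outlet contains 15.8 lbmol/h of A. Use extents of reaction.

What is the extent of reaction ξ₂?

Conversion of E: E consumed = 1ξ₁ = 0.584 × 84.4 → ξ₁ = 49.29 lbmol/h.
A balance: n_A = 0 + 1ξ₁ − 2ξ₂ = 15.8 → ξ₂ = (1·49.29 − 15.8)/2 = 16.74 lbmol/h.
Outlet amounts (n = n₀ + Σ ν·ξ):
  E: 84.4 − 1(49.29) = 35.11
  A: 0 + 1(49.29) − 2(16.74) = 15.8
  D: 0 + 2(16.74) = 33.49

ξ₂ = 16.7 lbmol/h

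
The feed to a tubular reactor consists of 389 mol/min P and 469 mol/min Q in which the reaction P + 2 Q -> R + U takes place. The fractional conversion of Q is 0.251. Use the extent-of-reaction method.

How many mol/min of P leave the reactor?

Q reacted = 0.251 × 469 = 117.7 mol/min; ν_Q = −2, so ξ = 117.7/2 = 58.86 mol/min.
Outlet amounts (n = n₀ + ν ξ):
  P: 389 − 1(58.86) = 330.1
  Q: 469 − 2(58.86) = 351.3
  R: 0 + 1(58.86) = 58.86
  U: 0 + 1(58.86) = 58.86

330 mol/min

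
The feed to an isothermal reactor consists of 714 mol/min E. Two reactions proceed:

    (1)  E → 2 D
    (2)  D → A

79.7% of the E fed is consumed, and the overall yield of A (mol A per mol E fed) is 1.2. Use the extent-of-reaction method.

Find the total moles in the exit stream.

Conversion of E: E consumed = 1ξ₁ = 0.797 × 714 → ξ₁ = 569.1 mol/min.
Yield of A: 1ξ₂ / 714 = 1.2 → ξ₂ = 856.8 mol/min.
Outlet amounts (n = n₀ + Σ ν·ξ):
  E: 714 − 1(569.1) = 144.9
  D: 0 + 2(569.1) − 1(856.8) = 281.3
  A: 0 + 1(856.8) = 856.8
Total out = 144.9 + 281.3 + 856.8 = 1283 mol/min.

1280 mol/min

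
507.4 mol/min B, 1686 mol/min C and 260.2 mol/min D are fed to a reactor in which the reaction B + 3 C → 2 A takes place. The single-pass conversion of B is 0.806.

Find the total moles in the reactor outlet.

B reacted = 0.806 × 507.4 = 409 mol/min; ν_B = −1, so ξ = 409/1 = 409 mol/min.
Outlet amounts (n = n₀ + ν ξ):
  B: 507.4 − 1(409) = 98.44
  C: 1686 − 3(409) = 459.1
  A: 0 + 2(409) = 817.9
  D: 260.2 (inert)
Total out = 98.44 + 459.1 + 817.9 + 260.2 = 1636 mol/min.

1640 mol/min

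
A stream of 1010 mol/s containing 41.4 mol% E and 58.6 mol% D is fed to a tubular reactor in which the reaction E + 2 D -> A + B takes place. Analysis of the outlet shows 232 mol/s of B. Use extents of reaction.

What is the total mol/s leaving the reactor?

For B: n = n₀ + 1ξ → 232 = 0 + 1ξ, giving ξ = 232 mol/s.
Outlet amounts (n = n₀ + ν ξ):
  E: 418.1 − 1(232) = 186.1
  D: 591.9 − 2(232) = 127.9
  A: 0 + 1(232) = 232
  B: 0 + 1(232) = 232
Total out = 186.1 + 127.9 + 232 + 232 = 778 mol/s.

778 mol/s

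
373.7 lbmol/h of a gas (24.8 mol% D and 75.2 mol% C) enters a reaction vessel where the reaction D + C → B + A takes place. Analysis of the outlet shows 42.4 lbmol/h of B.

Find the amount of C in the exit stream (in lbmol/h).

For B: n = n₀ + 1ξ → 42.4 = 0 + 1ξ, giving ξ = 42.4 lbmol/h.
Outlet amounts (n = n₀ + ν ξ):
  D: 92.68 − 1(42.4) = 50.28
  C: 281 − 1(42.4) = 238.6
  B: 0 + 1(42.4) = 42.4
  A: 0 + 1(42.4) = 42.4

239 lbmol/h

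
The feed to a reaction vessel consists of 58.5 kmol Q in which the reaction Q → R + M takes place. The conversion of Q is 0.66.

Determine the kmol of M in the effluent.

Q reacted = 0.66 × 58.5 = 38.61 kmol; ν_Q = −1, so ξ = 38.61/1 = 38.61 kmol.
Outlet amounts (n = n₀ + ν ξ):
  Q: 58.5 − 1(38.61) = 19.89
  R: 0 + 1(38.61) = 38.61
  M: 0 + 1(38.61) = 38.61

38.6 kmol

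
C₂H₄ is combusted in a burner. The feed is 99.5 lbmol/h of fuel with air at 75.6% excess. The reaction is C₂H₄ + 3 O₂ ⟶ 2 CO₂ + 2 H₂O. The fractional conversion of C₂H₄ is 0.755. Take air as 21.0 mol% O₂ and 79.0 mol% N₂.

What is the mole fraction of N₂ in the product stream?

Stoichiometric O₂ = 3 × 99.5 = 298.5 lbmol/h; O₂ fed = 298.5 × 1.756 = 524.2 lbmol/h.
N₂ fed = 524.2 × 79/21 = 1972 lbmol/h.
Fuel reacted = 0.755 × 99.5 → ξ = 75.12 lbmol/h.
Outlet (n = n₀ + ν ξ):
  C₂H₄: 99.5 − 1(75.12) = 24.38
  O₂: 524.2 − 3(75.12) = 298.8
  N₂: 1972 (inert)
  CO₂: 0 + 2(75.12) = 150.2
  H₂O: 0 + 2(75.12) = 150.2
Total out = 2596 lbmol/h; y_N₂ = 1972 / 2596 = 0.7597.

0.76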